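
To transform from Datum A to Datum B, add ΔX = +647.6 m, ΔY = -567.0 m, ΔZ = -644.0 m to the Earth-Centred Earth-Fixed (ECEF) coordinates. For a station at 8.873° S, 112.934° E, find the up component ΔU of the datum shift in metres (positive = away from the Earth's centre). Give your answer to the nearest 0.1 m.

ΔU = -665.9 m

At φ = -8.873°, λ = 112.934°: sin φ = -0.154245, cos φ = 0.988033, sin λ = 0.920954, cos λ = -0.389671.
ΔU = cos φ cos λ·ΔX + cos φ sin λ·ΔY + sin φ·ΔZ = (0.988033)(-0.389671)(647.6) + (0.988033)(0.920954)(-567.0) + (-0.154245)(-644.0) = -665.93 m.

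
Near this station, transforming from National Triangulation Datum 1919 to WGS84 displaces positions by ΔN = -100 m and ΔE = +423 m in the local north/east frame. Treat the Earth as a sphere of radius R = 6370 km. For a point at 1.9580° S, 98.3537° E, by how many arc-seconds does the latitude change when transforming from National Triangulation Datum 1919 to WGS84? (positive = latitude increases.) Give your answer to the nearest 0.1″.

On a sphere of radius R, 1 rad of latitude = R, so Δφ = ΔN / R = -100.0 / 6370000 = -1.5699e-05 rad = -3.238″.

Δφ = -3.2″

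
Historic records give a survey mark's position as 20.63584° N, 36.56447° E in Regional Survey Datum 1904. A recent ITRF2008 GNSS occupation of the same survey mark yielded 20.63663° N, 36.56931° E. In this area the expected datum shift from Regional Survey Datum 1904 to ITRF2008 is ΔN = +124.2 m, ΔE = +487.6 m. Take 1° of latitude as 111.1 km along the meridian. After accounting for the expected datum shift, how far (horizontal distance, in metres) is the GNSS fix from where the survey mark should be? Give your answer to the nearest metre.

Observed coordinate differences: Δφ = +0.00079°, Δλ = +0.00484°.
Converting to metres (1° lat = 111100 m, cos φ = 0.935839): observed ΔN = 87.8 m, observed ΔE = 503.2 m.
Subtracting the expected shift leaves a residual of 87.8 − (124.2) = -36.4 m north and 503.2 − (487.6) = 15.6 m east.
Residual distance = √((-36.4)² + 15.6²) = 39.6 m.

40 m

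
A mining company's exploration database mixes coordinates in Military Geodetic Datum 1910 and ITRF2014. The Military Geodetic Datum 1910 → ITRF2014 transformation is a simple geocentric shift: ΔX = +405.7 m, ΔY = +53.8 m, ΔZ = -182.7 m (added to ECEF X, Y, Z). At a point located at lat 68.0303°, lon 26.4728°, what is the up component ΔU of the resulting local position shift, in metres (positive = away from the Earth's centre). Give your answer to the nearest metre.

The local up (radial) axis is (cos φ cos λ, cos φ sin λ, sin φ), giving ΔU = 135.864 + 8.972 − 169.433 = -24.60 m.

ΔU = -25 m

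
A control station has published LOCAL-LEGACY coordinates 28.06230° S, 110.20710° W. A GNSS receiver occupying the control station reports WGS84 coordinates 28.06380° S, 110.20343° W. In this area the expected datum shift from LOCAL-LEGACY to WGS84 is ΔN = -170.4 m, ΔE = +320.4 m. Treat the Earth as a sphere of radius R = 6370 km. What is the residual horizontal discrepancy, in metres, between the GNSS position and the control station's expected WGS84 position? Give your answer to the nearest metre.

Observed coordinate differences: Δφ = -0.00150°, Δλ = +0.00367°.
Converting to metres (1° lat = 111177 m, cos φ = 0.882437): observed ΔN = -166.8 m, observed ΔE = 360.1 m.
Subtracting the expected shift leaves a residual of -166.8 − (-170.4) = 3.6 m north and 360.1 − (320.4) = 39.7 m east.
Residual distance = √(3.6² + 39.7²) = 39.8 m.

40 m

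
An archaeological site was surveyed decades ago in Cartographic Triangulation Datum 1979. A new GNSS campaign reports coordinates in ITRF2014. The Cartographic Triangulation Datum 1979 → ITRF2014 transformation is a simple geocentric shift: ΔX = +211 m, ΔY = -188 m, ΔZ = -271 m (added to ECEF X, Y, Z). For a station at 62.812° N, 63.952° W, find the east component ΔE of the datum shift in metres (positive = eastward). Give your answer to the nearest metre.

ΔE = 107 m

At φ = 62.812°, λ = -63.952°: sin φ = 0.889512, cos φ = 0.456912, sin λ = -0.898426, cos λ = 0.439124.
ΔE = −sin λ·ΔX + cos λ·ΔY = −(-0.898426)·(211) + (0.439124)·(-188) = 107.01 m.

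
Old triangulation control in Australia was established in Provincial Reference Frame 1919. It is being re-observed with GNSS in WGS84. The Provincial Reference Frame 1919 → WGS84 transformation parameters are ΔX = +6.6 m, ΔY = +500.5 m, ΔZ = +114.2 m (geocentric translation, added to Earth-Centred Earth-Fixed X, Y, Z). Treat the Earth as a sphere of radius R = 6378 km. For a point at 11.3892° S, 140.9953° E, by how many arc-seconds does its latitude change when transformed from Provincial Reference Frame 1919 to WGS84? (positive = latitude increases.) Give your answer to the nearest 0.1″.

Δφ = 5.6″

sin φ = -0.197473, cos φ = 0.980308, sin λ = 0.629384, cos λ = -0.777094.
North component: ΔN = −sin φ cos λ·ΔX − sin φ sin λ·ΔY + cos φ·ΔZ = −(-0.197473)(-0.777094)(6.6) − (-0.197473)(0.629384)(500.5) + (0.980308)(114.2) = 173.14 m.
1° of latitude spans πR/180 = 111317 m, so Δφ = 173.14 / 111317 × 3600 = 5.599″.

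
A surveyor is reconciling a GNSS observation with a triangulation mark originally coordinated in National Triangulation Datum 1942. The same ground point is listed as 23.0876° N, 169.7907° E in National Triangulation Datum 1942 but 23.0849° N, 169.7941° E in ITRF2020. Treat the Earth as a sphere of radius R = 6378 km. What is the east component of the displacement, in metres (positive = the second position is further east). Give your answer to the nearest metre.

ΔE = 348 m

Δφ = 23.0849° − 23.0876° = -0.0027°; Δλ = 169.7941° − 169.7907° = +0.0034°.
1° along a meridian = πR/180 = 111317 m.
ΔN = Δφ × 111317 = -300.6 m; ΔE = Δλ × 111317 × cos(23.0876°) = +0.0034 × 111317 × 0.919906 = 348.2 m.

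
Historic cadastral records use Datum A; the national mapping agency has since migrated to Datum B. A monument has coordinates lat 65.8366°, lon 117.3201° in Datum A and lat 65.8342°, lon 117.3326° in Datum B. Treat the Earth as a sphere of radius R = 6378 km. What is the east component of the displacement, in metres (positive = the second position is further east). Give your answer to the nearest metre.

ΔE = 570 m

Δφ = 65.8342° − 65.8366° = -0.0024°; Δλ = 117.3326° − 117.3201° = +0.0125°.
1° along a meridian = πR/180 = 111317 m.
ΔN = Δφ × 111317 = -267.2 m; ΔE = Δλ × 111317 × cos(65.8366°) = +0.0125 × 111317 × 0.409340 = 569.6 m.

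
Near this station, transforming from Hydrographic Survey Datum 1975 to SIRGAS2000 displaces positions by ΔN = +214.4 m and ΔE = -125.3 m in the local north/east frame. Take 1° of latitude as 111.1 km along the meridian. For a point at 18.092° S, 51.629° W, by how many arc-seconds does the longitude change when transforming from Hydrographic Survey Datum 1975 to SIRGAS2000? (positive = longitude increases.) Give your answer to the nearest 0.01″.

At latitude -18.092°, cos φ = 0.950559.
1° of longitude at this latitude = 111.1 × cos φ = 105.61 km, so Δλ = -125.3 / 105607.1 = -0.0011865° = -4.271″.

Δλ = -4.27″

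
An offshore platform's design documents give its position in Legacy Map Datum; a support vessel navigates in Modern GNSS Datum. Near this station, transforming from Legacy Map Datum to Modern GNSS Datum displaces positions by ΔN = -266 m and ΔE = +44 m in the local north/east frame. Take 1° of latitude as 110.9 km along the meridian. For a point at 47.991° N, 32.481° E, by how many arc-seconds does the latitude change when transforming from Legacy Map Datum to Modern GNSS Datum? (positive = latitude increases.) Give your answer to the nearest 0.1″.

1° of latitude = 110.9 km, so Δφ = -266.0 / 110900 = -0.0023986° = -8.635″.

Δφ = -8.6″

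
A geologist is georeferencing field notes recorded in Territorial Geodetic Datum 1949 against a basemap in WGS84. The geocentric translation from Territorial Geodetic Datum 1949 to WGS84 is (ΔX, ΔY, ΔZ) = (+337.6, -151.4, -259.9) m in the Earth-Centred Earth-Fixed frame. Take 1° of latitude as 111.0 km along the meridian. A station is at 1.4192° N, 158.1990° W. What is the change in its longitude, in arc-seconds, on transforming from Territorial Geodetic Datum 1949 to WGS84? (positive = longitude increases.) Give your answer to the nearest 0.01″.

sin φ = 0.024767, cos φ = 0.999693, sin λ = -0.371384, cos λ = -0.928479.
East component: ΔE = −sin λ·ΔX + cos λ·ΔY = −(-0.371384)(337.6) + (-0.928479)(-151.4) = 265.95 m.
1° of latitude spans 111000 m; at latitude φ, 1° of longitude spans that × cos φ = 110966.0 m, so Δλ = 265.95 / 110966.0 × 3600 = 8.628″.

Δλ = 8.63″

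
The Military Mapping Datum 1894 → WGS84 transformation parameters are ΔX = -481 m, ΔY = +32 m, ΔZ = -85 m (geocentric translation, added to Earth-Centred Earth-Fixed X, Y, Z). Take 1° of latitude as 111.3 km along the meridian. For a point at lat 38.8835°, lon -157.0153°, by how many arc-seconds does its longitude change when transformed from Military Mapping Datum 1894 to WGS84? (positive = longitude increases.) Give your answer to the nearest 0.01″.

Δλ = -9.03″

sin φ = 0.627739, cos φ = 0.778424, sin λ = -0.390485, cos λ = -0.920609.
East component: ΔE = −sin λ·ΔX + cos λ·ΔY = −(-0.390485)(-481) + (-0.920609)(32) = -217.28 m.
1° of latitude spans 111300 m; at latitude φ, 1° of longitude spans that × cos φ = 86638.6 m, so Δλ = -217.28 / 86638.6 × 3600 = -9.029″.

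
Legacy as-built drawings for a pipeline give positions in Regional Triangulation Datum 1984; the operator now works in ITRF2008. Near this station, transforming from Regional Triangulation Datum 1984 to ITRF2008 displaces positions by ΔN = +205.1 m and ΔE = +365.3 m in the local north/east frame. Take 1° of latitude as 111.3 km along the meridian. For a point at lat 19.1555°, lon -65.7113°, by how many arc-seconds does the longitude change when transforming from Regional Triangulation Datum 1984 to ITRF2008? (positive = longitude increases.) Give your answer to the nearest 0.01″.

At latitude 19.1555°, cos φ = 0.944632.
1° of longitude at this latitude = 111.3 × cos φ = 105.14 km, so Δλ = 365.3 / 105137.5 = 0.0034745° = 12.508″.

Δλ = 12.51″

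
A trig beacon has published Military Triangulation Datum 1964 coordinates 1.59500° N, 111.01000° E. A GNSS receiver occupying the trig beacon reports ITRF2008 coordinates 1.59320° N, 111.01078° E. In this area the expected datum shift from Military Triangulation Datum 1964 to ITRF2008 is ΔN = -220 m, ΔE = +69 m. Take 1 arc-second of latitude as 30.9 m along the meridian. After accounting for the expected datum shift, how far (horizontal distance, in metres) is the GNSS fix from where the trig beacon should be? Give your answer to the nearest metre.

Observed coordinate differences: Δφ = -0.00180°, Δλ = +0.00078°.
Converting to metres (1° lat = 111240 m, cos φ = 0.999613): observed ΔN = -200.2 m, observed ΔE = 86.7 m.
Subtracting the expected shift leaves a residual of -200.2 − (-220) = 19.8 m north and 86.7 − (69) = 17.7 m east.
Residual distance = √(19.8² + 17.7²) = 26.6 m.

27 m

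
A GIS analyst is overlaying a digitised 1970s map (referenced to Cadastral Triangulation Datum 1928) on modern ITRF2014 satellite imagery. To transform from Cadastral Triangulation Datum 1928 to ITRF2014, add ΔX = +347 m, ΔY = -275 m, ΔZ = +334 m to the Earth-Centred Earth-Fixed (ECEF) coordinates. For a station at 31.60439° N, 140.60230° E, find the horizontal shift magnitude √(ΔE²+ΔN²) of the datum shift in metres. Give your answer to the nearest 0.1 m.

The local east axis at (φ, λ) is (−sin λ, cos λ, 0), so ΔE = −sin(140.60230°)·347 + cos(140.60230°)·(-275) = -7.73 m.
The local north axis is (−sin φ cos λ, −sin φ sin λ, cos φ), giving ΔN = 140.523 + 91.469 + 284.463 = 516.46 m.
Horizontal magnitude = √(ΔE² + ΔN²) = √((-7.73)² + 516.46²) = 516.51 m.

516.5 m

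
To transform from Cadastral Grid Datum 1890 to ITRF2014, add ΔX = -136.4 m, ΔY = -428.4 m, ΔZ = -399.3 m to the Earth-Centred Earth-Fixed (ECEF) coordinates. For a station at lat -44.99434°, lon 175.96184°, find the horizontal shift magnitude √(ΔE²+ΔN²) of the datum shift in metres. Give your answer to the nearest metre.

484 m

The local east axis at (φ, λ) is (−sin λ, cos λ, 0), so ΔE = −sin(175.96184°)·(-136.4) + cos(175.96184°)·(-428.4) = 436.94 m.
The local north axis is (−sin φ cos λ, −sin φ sin λ, cos φ), giving ΔN = 96.200 − 21.330 − 282.376 = -207.51 m.
Horizontal magnitude = √(ΔE² + ΔN²) = √(436.94² + (-207.51)²) = 483.71 m.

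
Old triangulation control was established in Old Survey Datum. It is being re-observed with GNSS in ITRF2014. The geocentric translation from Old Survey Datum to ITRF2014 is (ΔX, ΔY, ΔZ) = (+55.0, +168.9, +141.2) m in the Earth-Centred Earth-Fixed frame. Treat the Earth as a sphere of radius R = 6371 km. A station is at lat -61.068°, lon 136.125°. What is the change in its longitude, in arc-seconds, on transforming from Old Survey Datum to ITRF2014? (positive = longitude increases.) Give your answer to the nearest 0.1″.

sin φ = -0.875194, cos φ = 0.483771, sin λ = 0.693087, cos λ = -0.720854.
East component: ΔE = −sin λ·ΔX + cos λ·ΔY = −(0.693087)(55.0) + (-0.720854)(168.9) = -159.87 m.
1° of latitude spans πR/180 = 111195 m; at latitude φ, 1° of longitude spans that × cos φ = 53792.9 m, so Δλ = -159.87 / 53792.9 × 3600 = -10.699″.

Δλ = -10.7″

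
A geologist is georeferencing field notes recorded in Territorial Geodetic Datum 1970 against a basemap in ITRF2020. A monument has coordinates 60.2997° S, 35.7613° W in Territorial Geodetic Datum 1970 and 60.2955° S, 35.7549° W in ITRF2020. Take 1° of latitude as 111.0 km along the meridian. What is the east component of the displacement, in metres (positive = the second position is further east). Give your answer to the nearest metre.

Δφ = -60.2955° − -60.2997° = +0.0042°; Δλ = -35.7549° − -35.7613° = +0.0064°.
ΔN = Δφ × 111000 = 466.2 m; ΔE = Δλ × 111000 × cos(-60.2997°) = +0.0064 × 111000 × 0.495463 = 352.0 m.

ΔE = 352 m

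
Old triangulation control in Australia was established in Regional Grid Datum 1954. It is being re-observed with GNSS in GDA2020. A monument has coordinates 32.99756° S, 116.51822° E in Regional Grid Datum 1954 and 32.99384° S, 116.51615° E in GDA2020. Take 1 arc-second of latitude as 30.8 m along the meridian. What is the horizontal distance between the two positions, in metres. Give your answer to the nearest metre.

Δφ = -32.99384° − -32.99756° = +0.00372°; Δλ = 116.51615° − 116.51822° = -0.00207°.
1° of latitude = 3600 × 30.80 = 110880 m.
ΔN = Δφ × 110880 = 412.5 m; ΔE = Δλ × 110880 × cos(-32.99756°) = -0.00207 × 110880 × 0.838694 = -192.5 m.
Distance = √(ΔE² + ΔN²) = √((-192.5)² + 412.5²) = 455.2 m.

455 m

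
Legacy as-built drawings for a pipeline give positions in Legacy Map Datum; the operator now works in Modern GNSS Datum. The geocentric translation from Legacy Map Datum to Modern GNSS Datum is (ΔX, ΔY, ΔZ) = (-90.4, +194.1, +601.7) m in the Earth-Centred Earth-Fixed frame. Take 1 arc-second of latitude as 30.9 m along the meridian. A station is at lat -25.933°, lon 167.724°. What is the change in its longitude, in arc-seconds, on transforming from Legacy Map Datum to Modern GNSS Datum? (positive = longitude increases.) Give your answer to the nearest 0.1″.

sin φ = -0.437320, cos φ = 0.899306, sin λ = 0.212621, cos λ = -0.977135.
East component: ΔE = −sin λ·ΔX + cos λ·ΔY = −(0.212621)(-90.4) + (-0.977135)(194.1) = -170.44 m.
1° of latitude spans 3600 × 30.90 = 111240 m; at latitude φ, 1° of longitude spans that × cos φ = 100038.8 m, so Δλ = -170.44 / 100038.8 × 3600 = -6.133″.

Δλ = -6.1″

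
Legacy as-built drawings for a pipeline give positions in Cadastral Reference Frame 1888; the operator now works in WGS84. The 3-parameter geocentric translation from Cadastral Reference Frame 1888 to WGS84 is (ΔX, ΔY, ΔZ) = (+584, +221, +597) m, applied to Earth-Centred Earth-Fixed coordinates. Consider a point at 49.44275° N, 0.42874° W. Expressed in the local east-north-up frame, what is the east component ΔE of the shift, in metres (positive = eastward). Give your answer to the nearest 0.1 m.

ΔE = 225.4 m

At φ = 49.44275°, λ = -0.42874°: sin φ = 0.759757, cos φ = 0.650208, sin λ = -0.007483, cos λ = 0.999972.
ΔE = −sin λ·ΔX + cos λ·ΔY = −(-0.007483)·(584) + (0.999972)·(221) = 225.36 m.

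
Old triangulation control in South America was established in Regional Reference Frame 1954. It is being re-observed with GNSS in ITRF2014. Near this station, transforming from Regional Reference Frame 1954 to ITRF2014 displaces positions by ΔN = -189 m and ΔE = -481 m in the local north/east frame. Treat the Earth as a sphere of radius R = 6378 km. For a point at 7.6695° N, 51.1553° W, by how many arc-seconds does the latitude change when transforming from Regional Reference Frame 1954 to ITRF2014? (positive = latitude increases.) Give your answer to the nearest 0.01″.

Δφ = -6.11″

On a sphere of radius R, 1 rad of latitude = R, so Δφ = ΔN / R = -189.0 / 6378000 = -2.9633e-05 rad = -6.112″.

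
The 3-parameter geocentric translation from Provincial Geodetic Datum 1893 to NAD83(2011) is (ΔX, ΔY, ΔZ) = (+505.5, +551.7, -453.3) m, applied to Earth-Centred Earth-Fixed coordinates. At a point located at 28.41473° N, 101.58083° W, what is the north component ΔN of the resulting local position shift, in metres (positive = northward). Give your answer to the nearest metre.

The local north axis is (−sin φ cos λ, −sin φ sin λ, cos φ), giving ΔN = 48.289 + 257.182 − 398.689 = -93.22 m.

ΔN = -93 m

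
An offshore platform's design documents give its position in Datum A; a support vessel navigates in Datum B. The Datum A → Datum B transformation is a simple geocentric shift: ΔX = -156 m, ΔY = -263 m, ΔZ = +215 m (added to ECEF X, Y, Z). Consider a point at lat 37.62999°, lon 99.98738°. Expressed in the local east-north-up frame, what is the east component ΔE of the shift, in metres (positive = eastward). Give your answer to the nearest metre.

At φ = 37.62999°, λ = 99.98738°: sin φ = 0.610560, cos φ = 0.791970, sin λ = 0.984846, cos λ = -0.173431.
ΔE = −sin λ·ΔX + cos λ·ΔY = −(0.984846)·(-156) + (-0.173431)·(-263) = 199.25 m.

ΔE = 199 m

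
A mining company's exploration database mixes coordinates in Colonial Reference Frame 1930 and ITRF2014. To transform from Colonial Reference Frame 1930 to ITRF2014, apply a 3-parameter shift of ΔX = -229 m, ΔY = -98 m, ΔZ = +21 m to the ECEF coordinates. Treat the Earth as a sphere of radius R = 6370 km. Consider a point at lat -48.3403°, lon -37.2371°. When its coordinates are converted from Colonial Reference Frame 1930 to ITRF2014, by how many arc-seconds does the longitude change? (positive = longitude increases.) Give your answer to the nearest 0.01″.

Δλ = -10.55″

sin φ = -0.747106, cos φ = 0.664705, sin λ = -0.605115, cos λ = 0.796138.
East component: ΔE = −sin λ·ΔX + cos λ·ΔY = −(-0.605115)(-229) + (0.796138)(-98) = -216.59 m.
1° of latitude spans πR/180 = 111177 m; at latitude φ, 1° of longitude spans that × cos φ = 73900.2 m, so Δλ = -216.59 / 73900.2 × 3600 = -10.551″.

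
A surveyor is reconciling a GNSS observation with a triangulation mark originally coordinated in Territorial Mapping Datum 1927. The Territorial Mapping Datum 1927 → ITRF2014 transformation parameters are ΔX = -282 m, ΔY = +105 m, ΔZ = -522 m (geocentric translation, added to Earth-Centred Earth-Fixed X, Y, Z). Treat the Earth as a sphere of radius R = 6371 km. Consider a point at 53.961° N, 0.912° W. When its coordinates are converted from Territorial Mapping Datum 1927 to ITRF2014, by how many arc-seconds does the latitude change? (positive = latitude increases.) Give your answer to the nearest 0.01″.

Δφ = -2.52″

sin φ = 0.808617, cos φ = 0.588336, sin λ = -0.015917, cos λ = 0.999873.
North component: ΔN = −sin φ cos λ·ΔX − sin φ sin λ·ΔY + cos φ·ΔZ = −(0.808617)(0.999873)(-282) − (0.808617)(-0.015917)(105) + (0.588336)(-522) = -77.76 m.
1° of latitude spans πR/180 = 111195 m, so Δφ = -77.76 / 111195 × 3600 = -2.517″.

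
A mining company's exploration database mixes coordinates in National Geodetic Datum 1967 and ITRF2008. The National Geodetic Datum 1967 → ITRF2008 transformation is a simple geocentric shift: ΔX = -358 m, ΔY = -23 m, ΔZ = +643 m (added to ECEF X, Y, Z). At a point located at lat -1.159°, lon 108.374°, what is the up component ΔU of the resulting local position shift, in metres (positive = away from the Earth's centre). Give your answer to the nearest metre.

ΔU = 78 m

The local up (radial) axis is (cos φ cos λ, cos φ sin λ, sin φ), giving ΔU = 112.825 − 21.823 − 13.006 = 78.00 m.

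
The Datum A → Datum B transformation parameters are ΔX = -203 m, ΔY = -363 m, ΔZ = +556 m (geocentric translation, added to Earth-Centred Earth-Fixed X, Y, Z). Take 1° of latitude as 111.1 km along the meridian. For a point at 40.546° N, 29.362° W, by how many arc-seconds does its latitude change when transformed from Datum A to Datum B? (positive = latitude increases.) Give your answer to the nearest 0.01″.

Δφ = 13.67″

sin φ = 0.650058, cos φ = 0.759884, sin λ = -0.490326, cos λ = 0.871539.
North component: ΔN = −sin φ cos λ·ΔX − sin φ sin λ·ΔY + cos φ·ΔZ = −(0.650058)(0.871539)(-203) − (0.650058)(-0.490326)(-363) + (0.759884)(556) = 421.80 m.
1° of latitude spans 111100 m, so Δφ = 421.80 / 111100 × 3600 = 13.668″.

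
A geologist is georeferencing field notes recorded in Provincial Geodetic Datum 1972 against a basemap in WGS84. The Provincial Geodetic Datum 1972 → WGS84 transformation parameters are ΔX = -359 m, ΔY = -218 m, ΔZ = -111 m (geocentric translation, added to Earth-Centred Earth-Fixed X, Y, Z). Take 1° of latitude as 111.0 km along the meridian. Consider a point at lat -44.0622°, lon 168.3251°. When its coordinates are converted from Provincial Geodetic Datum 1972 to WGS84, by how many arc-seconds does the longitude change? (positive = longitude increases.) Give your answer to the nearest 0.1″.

sin φ = -0.695439, cos φ = 0.718585, sin λ = 0.202358, cos λ = -0.979312.
East component: ΔE = −sin λ·ΔX + cos λ·ΔY = −(0.202358)(-359) + (-0.979312)(-218) = 286.14 m.
1° of latitude spans 111000 m; at latitude φ, 1° of longitude spans that × cos φ = 79763.0 m, so Δλ = 286.14 / 79763.0 × 3600 = 12.914″.

Δλ = 12.9″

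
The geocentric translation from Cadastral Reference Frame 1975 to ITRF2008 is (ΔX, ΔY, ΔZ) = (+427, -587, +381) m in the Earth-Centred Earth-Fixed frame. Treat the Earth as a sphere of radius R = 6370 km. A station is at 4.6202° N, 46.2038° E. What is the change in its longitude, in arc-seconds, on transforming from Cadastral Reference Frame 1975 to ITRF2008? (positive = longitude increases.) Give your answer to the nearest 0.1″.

Δλ = -23.2″

sin φ = 0.080550, cos φ = 0.996751, sin λ = 0.721806, cos λ = 0.692095.
East component: ΔE = −sin λ·ΔX + cos λ·ΔY = −(0.721806)(427) + (0.692095)(-587) = -714.47 m.
1° of latitude spans πR/180 = 111177 m; at latitude φ, 1° of longitude spans that × cos φ = 110816.2 m, so Δλ = -714.47 / 110816.2 × 3600 = -23.210″.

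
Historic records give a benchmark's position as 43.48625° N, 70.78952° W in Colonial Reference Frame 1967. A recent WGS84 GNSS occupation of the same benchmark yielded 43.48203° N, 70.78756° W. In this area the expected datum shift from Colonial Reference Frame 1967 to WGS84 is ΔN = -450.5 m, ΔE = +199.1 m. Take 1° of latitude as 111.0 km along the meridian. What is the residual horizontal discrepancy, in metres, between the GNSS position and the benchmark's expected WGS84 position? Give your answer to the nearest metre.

Observed coordinate differences: Δφ = -0.00422°, Δλ = +0.00196°.
Converting to metres (1° lat = 111000 m, cos φ = 0.725540): observed ΔN = -468.4 m, observed ΔE = 157.8 m.
Subtracting the expected shift leaves a residual of -468.4 − (-450.5) = -17.9 m north and 157.8 − (199.1) = -41.3 m east.
Residual distance = √((-17.9)² + (-41.3)²) = 45.0 m.

45 m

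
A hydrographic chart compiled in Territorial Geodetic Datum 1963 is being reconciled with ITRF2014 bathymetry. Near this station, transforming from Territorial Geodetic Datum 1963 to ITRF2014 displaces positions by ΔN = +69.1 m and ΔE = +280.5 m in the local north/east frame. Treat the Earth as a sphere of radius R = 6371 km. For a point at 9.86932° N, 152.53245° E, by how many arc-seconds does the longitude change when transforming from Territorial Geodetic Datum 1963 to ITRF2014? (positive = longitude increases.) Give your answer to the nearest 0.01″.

At latitude 9.86932°, cos φ = 0.985201.
One radian of longitude at latitude φ spans R cos φ, so Δλ = ΔE / (R cos φ) = 280.5 / (6371000 × 0.985201) = 4.4689e-05 rad = 9.218″.

Δλ = 9.22″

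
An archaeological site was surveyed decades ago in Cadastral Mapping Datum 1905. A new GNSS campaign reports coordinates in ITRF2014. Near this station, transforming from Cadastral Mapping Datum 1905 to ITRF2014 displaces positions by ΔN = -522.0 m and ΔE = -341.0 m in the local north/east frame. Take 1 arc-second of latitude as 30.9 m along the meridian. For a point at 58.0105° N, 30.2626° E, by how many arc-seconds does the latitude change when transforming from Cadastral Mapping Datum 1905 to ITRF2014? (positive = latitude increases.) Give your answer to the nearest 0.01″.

Δφ = -16.89″

1″ of latitude = 30.90 m, so Δφ = -522.0 / 30.90 = -16.893″.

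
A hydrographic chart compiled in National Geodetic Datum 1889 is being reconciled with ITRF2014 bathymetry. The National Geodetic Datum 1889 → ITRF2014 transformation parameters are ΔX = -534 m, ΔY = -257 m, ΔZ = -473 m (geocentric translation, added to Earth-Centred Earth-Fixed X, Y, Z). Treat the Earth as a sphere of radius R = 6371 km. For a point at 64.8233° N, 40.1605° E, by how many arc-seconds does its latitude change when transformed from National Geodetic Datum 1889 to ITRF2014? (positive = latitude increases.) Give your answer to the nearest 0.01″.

Δφ = 10.30″

sin φ = 0.905000, cos φ = 0.425411, sin λ = 0.644931, cos λ = 0.764241.
North component: ΔN = −sin φ cos λ·ΔX − sin φ sin λ·ΔY + cos φ·ΔZ = −(0.905000)(0.764241)(-534) − (0.905000)(0.644931)(-257) + (0.425411)(-473) = 318.12 m.
1° of latitude spans πR/180 = 111195 m, so Δφ = 318.12 / 111195 × 3600 = 10.299″.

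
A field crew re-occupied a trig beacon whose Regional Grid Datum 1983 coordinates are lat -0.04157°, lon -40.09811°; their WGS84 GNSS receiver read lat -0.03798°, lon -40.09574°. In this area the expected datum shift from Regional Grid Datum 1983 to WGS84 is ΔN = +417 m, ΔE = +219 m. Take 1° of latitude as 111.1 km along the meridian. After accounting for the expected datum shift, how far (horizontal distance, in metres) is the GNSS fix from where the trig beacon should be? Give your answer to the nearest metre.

Observed coordinate differences: Δφ = +0.00359°, Δλ = +0.00237°.
Converting to metres (1° lat = 111100 m, cos φ = 1.000000): observed ΔN = 398.8 m, observed ΔE = 263.3 m.
Subtracting the expected shift leaves a residual of 398.8 − (417) = -18.2 m north and 263.3 − (219) = 44.3 m east.
Residual distance = √((-18.2)² + 44.3²) = 47.9 m.

48 m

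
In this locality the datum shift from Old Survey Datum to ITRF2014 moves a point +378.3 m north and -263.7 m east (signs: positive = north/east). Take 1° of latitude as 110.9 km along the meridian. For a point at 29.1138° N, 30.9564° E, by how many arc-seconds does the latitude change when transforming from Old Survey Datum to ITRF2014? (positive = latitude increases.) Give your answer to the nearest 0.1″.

1° of latitude = 110.9 km, so Δφ = 378.3 / 110900 = 0.0034112° = 12.280″.

Δφ = 12.3″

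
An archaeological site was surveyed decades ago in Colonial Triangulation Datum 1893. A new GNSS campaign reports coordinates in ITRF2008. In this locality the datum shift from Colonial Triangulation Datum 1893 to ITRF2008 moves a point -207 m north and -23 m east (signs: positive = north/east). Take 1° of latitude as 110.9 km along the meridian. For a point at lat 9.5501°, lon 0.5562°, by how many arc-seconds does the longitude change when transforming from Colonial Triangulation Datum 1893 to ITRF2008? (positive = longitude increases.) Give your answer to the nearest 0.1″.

At latitude 9.5501°, cos φ = 0.986141.
1° of longitude at this latitude = 110.9 × cos φ = 109.36 km, so Δλ = -23.0 / 109363.0 = -0.0002103° = -0.757″.

Δλ = -0.8″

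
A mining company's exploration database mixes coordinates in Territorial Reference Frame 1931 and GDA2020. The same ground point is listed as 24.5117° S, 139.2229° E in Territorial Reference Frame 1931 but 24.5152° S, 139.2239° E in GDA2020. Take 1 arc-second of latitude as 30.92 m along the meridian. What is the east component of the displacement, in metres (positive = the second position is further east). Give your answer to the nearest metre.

Δφ = -24.5152° − -24.5117° = -0.0035°; Δλ = 139.2239° − 139.2229° = +0.0010°.
1° of latitude = 3600 × 30.92 = 111312 m.
ΔN = Δφ × 111312 = -389.6 m; ΔE = Δλ × 111312 × cos(-24.5117°) = +0.0010 × 111312 × 0.909877 = 101.3 m.

ΔE = 101 m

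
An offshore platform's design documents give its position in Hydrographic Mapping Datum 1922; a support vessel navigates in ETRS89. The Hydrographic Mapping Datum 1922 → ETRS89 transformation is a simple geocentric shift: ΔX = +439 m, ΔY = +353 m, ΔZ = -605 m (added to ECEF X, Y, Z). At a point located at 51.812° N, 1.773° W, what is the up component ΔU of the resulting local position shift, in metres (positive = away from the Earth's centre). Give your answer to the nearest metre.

At φ = 51.812°, λ = -1.773°: sin φ = 0.785986, cos φ = 0.618244, sin λ = -0.030940, cos λ = 0.999521.
ΔU = cos φ cos λ·ΔX + cos φ sin λ·ΔY + sin φ·ΔZ = (0.618244)(0.999521)(439) + (0.618244)(-0.030940)(353) + (0.785986)(-605) = -210.99 m.

ΔU = -211 m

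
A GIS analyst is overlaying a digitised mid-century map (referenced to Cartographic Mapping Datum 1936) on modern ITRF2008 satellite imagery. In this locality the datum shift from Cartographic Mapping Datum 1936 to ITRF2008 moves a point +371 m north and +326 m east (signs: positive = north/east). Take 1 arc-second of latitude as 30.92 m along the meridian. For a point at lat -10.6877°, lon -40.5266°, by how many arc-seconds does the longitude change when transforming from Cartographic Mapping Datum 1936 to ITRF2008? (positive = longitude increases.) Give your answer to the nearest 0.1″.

Δλ = 10.7″

At latitude -10.6877°, cos φ = 0.982653.
1″ of longitude at this latitude = 30.92 × cos φ = 30.3836 m, so Δλ = 326.0 / 30.3836 = 10.729″.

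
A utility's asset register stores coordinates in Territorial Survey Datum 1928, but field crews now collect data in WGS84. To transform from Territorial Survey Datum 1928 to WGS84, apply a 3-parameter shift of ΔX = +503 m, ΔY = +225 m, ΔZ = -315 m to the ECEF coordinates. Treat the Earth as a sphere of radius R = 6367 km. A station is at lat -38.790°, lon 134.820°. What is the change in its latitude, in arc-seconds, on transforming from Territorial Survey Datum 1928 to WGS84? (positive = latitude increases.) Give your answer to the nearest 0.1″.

Δφ = -11.9″

sin φ = -0.626468, cos φ = 0.779447, sin λ = 0.709325, cos λ = -0.704882.
North component: ΔN = −sin φ cos λ·ΔX − sin φ sin λ·ΔY + cos φ·ΔZ = −(-0.626468)(-0.704882)(503) − (-0.626468)(0.709325)(225) + (0.779447)(-315) = -367.66 m.
1° of latitude spans πR/180 = 111125 m, so Δφ = -367.66 / 111125 × 3600 = -11.911″.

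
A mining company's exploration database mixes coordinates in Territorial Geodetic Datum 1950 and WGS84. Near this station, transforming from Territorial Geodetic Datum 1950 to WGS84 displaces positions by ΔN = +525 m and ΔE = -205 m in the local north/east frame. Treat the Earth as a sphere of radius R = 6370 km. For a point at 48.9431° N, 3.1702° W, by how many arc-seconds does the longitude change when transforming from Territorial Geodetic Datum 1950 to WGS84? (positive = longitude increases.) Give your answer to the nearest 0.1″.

At latitude 48.9431°, cos φ = 0.656808.
One radian of longitude at latitude φ spans R cos φ, so Δλ = ΔE / (R cos φ) = -205.0 / (6370000 × 0.656808) = -4.8998e-05 rad = -10.107″.

Δλ = -10.1″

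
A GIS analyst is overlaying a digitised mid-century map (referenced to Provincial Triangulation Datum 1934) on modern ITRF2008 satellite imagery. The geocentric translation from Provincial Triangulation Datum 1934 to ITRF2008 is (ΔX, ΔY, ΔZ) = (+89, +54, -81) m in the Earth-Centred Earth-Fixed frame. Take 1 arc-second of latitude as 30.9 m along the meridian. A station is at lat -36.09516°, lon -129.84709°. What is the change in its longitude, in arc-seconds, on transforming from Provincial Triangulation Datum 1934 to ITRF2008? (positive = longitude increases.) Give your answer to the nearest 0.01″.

sin φ = -0.589128, cos φ = 0.808040, sin λ = -0.767757, cos λ = -0.640741.
East component: ΔE = −sin λ·ΔX + cos λ·ΔY = −(-0.767757)(89) + (-0.640741)(54) = 33.73 m.
1° of latitude spans 3600 × 30.90 = 111240 m; at latitude φ, 1° of longitude spans that × cos φ = 89886.3 m, so Δλ = 33.73 / 89886.3 × 3600 = 1.351″.

Δλ = 1.35″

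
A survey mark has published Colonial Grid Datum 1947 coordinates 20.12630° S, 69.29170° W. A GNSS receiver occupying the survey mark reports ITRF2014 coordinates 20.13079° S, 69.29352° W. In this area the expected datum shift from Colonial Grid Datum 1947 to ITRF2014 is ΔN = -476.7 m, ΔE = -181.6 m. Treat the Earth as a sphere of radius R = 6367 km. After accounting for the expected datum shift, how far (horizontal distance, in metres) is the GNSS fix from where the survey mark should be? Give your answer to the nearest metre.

24 m

Observed coordinate differences: Δφ = -0.00449°, Δλ = -0.00182°.
Converting to metres (1° lat = 111125 m, cos φ = 0.938936): observed ΔN = -499.0 m, observed ΔE = -189.9 m.
Subtracting the expected shift leaves a residual of -499.0 − (-476.7) = -22.3 m north and -189.9 − (-181.6) = -8.3 m east.
Residual distance = √((-22.3)² + (-8.3)²) = 23.7 m.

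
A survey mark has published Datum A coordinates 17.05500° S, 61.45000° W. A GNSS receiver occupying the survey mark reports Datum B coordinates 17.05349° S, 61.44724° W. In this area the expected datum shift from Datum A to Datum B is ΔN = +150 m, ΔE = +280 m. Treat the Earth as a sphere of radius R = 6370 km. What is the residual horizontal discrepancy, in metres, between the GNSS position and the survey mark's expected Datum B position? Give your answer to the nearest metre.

22 m

Observed coordinate differences: Δφ = +0.00151°, Δλ = +0.00276°.
Converting to metres (1° lat = 111177 m, cos φ = 0.956024): observed ΔN = 167.9 m, observed ΔE = 293.4 m.
Subtracting the expected shift leaves a residual of 167.9 − (150) = 17.9 m north and 293.4 − (280) = 13.4 m east.
Residual distance = √(17.9² + 13.4²) = 22.3 m.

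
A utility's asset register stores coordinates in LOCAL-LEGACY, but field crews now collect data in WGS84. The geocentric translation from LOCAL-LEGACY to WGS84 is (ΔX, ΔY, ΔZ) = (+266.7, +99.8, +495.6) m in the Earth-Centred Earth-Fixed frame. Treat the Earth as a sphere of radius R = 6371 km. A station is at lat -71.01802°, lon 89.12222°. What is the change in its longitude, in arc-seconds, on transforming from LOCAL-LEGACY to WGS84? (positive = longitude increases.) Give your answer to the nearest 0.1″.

sin φ = -0.945621, cos φ = 0.325271, sin λ = 0.999883, cos λ = 0.015320.
East component: ΔE = −sin λ·ΔX + cos λ·ΔY = −(0.999883)(266.7) + (0.015320)(99.8) = -265.14 m.
1° of latitude spans πR/180 = 111195 m; at latitude φ, 1° of longitude spans that × cos φ = 36168.5 m, so Δλ = -265.14 / 36168.5 × 3600 = -26.390″.

Δλ = -26.4″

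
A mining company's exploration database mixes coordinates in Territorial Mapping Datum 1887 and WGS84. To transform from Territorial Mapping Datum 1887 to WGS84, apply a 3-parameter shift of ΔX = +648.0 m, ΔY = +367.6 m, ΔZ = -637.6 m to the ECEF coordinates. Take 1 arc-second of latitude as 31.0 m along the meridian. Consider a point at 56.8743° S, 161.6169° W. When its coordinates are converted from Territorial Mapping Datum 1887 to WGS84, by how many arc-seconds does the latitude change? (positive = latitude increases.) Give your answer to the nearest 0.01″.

Δφ = -30.98″

sin φ = -0.837474, cos φ = 0.546478, sin λ = -0.315369, cos λ = -0.948969.
North component: ΔN = −sin φ cos λ·ΔX − sin φ sin λ·ΔY + cos φ·ΔZ = −(-0.837474)(-0.948969)(648.0) − (-0.837474)(-0.315369)(367.6) + (0.546478)(-637.6) = -960.51 m.
1° of latitude spans 3600 × 31.00 = 111600 m, so Δφ = -960.51 / 111600 × 3600 = -30.984″.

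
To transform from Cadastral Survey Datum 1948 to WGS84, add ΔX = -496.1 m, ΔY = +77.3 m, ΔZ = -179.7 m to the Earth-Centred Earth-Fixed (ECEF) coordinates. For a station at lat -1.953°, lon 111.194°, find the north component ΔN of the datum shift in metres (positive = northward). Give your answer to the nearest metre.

The local north axis is (−sin φ cos λ, −sin φ sin λ, cos φ), giving ΔN = 6.112 + 2.456 − 179.596 = -171.03 m.

ΔN = -171 m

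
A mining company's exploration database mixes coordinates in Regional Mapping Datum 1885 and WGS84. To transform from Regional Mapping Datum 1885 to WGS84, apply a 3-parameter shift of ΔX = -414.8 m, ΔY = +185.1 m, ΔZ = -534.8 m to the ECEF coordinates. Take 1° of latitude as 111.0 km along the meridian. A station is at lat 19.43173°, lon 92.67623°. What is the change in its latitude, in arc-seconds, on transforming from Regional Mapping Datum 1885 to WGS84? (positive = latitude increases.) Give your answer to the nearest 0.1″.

sin φ = 0.332683, cos φ = 0.943039, sin λ = 0.998909, cos λ = -0.046692.
North component: ΔN = −sin φ cos λ·ΔX − sin φ sin λ·ΔY + cos φ·ΔZ = −(0.332683)(-0.046692)(-414.8) − (0.332683)(0.998909)(185.1) + (0.943039)(-534.8) = -572.29 m.
1° of latitude spans 111000 m, so Δφ = -572.29 / 111000 × 3600 = -18.561″.

Δφ = -18.6″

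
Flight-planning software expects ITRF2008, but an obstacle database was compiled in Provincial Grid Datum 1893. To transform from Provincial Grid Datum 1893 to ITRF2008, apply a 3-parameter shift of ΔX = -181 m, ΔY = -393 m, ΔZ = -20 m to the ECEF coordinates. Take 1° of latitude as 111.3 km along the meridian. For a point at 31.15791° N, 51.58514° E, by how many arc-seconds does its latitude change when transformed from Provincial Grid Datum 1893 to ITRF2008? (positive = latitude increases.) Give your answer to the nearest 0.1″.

Δφ = 6.5″

sin φ = 0.517399, cos φ = 0.855745, sin λ = 0.783532, cos λ = 0.621351.
North component: ΔN = −sin φ cos λ·ΔX − sin φ sin λ·ΔY + cos φ·ΔZ = −(0.517399)(0.621351)(-181) − (0.517399)(0.783532)(-393) + (0.855745)(-20) = 200.40 m.
1° of latitude spans 111300 m, so Δφ = 200.40 / 111300 × 3600 = 6.482″.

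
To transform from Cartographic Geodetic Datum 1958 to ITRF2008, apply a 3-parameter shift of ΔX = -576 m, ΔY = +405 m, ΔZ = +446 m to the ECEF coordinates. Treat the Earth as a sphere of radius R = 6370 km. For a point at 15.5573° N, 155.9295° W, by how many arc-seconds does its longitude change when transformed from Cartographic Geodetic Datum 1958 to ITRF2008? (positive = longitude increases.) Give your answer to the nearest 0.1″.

sin φ = 0.268202, cos φ = 0.963363, sin λ = -0.407860, cos λ = -0.913044.
East component: ΔE = −sin λ·ΔX + cos λ·ΔY = −(-0.407860)(-576) + (-0.913044)(405) = -604.71 m.
1° of latitude spans πR/180 = 111177 m; at latitude φ, 1° of longitude spans that × cos φ = 107104.2 m, so Δλ = -604.71 / 107104.2 × 3600 = -20.326″.

Δλ = -20.3″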